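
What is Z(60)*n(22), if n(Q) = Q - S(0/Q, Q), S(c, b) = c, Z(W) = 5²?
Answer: 550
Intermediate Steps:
Z(W) = 25
n(Q) = Q (n(Q) = Q - 0/Q = Q - 1*0 = Q + 0 = Q)
Z(60)*n(22) = 25*22 = 550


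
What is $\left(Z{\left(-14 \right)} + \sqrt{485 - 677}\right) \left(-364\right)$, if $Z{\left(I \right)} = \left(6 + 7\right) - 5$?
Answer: $-2912 - 2912 i \sqrt{3} \approx -2912.0 - 5043.7 i$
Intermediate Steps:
$Z{\left(I \right)} = 8$ ($Z{\left(I \right)} = 13 - 5 = 8$)
$\left(Z{\left(-14 \right)} + \sqrt{485 - 677}\right) \left(-364\right) = \left(8 + \sqrt{485 - 677}\right) \left(-364\right) = \left(8 + \sqrt{-192}\right) \left(-364\right) = \left(8 + 8 i \sqrt{3}\right) \left(-364\right) = -2912 - 2912 i \sqrt{3}$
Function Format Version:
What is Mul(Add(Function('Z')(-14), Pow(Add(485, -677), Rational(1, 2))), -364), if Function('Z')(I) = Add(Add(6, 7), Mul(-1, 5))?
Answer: Add(-2912, Mul(-2912, I, Pow(3, Rational(1, 2)))) ≈ Add(-2912.0, Mul(-5043.7, I))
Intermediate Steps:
Function('Z')(I) = 8 (Function('Z')(I) = Add(13, -5) = 8)
Mul(Add(Function('Z')(-14), Pow(Add(485, -677), Rational(1, 2))), -364) = Mul(Add(8, Pow(Add(485, -677), Rational(1, 2))), -364) = Mul(Add(8, Pow(-192, Rational(1, 2))), -364) = Mul(Add(8, Mul(8, I, Pow(3, Rational(1, 2)))), -364) = Add(-2912, Mul(-2912, I, Pow(3, Rational(1, 2))))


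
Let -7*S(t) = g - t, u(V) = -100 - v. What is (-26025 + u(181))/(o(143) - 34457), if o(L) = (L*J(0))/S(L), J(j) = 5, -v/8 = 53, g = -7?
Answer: 771030/1032709 ≈ 0.74661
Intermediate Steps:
v = -424 (v = -8*53 = -424)
u(V) = 324 (u(V) = -100 - 1*(-424) = -100 + 424 = 324)
S(t) = 1 + t/7 (S(t) = -(-7 - t)/7 = 1 + t/7)
o(L) = 5*L/(1 + L/7) (o(L) = (L*5)/(1 + L/7) = (5*L)/(1 + L/7) = 5*L/(1 + L/7))
(-26025 + u(181))/(o(143) - 34457) = (-26025 + 324)/(35*143/(7 + 143) - 34457) = -25701/(35*143/150 - 34457) = -25701/(35*143*(1/150) - 34457) = -25701/(1001/30 - 34457) = -25701/(-1032709/30) = -25701*(-30/1032709) = 771030/1032709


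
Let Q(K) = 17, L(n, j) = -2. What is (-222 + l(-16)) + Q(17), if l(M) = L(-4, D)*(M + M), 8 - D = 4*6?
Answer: -141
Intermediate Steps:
D = -16 (D = 8 - 4*6 = 8 - 1*24 = 8 - 24 = -16)
l(M) = -4*M (l(M) = -2*(M + M) = -4*M)
(-222 + l(-16)) + Q(17) = (-222 - 4*(-16)) + 17 = (-222 + 64) + 17 = -158 + 17 = -141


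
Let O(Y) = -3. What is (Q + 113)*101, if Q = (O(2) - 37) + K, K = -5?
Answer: 6868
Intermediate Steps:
Q = -45 (Q = (-3 - 37) - 5 = -40 - 5 = -45)
(Q + 113)*101 = (-45 + 113)*101 = 68*101 = 6868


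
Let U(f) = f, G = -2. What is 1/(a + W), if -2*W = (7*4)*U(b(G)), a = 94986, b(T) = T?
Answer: 1/95014 ≈ 1.0525e-5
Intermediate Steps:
W = 28 (W = -7*4*(-2)/2 = -14*(-2) = -½*(-56) = 28)
1/(a + W) = 1/(94986 + 28) = 1/95014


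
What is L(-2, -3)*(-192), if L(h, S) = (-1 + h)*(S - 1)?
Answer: -2304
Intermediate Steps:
L(h, S) = (-1 + S)*(-1 + h) (L(h, S) = (-1 + h)*(-1 + S) = (-1 + S)*(-1 + h))
L(-2, -3)*(-192) = (1 - 1*(-3) - 1*(-2) - 3*(-2))*(-192) = (1 + 3 + 2 + 6)*(-192) = 12*(-192) = -2304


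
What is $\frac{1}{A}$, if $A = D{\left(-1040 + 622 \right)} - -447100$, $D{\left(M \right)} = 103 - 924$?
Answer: $\frac{1}{446279} \approx 2.2408 \cdot 10^{-6}$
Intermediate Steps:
$D{\left(M \right)} = -821$
$A = 446279$ ($A = -821 - -447100 = -821 + 447100 = 446279$)
$\frac{1}{A} = \frac{1}{446279}$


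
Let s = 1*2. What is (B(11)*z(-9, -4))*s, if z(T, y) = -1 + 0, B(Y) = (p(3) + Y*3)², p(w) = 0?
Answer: -2178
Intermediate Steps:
B(Y) = 9*Y² (B(Y) = (0 + Y*3)² = (0 + 3*Y)² = (3*Y)² = 9*Y²)
z(T, y) = -1
s = 2
(B(11)*z(-9, -4))*s = ((9*11²)*(-1))*2 = ((9*121)*(-1))*2 = (1089*(-1))*2 = -1089*2 = -2178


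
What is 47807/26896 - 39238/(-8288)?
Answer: 2835097/435379 ≈ 6.5118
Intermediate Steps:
47807/26896 - 39238/(-8288) = 47807*(1/26896) - 39238*(-1/8288) = 47807/26896 + 19619/4144 = 2835097/435379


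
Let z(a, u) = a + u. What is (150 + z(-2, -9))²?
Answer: 19321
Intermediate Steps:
(150 + z(-2, -9))² = (150 + (-2 - 9))² = (150 - 11)² = 139² = 19321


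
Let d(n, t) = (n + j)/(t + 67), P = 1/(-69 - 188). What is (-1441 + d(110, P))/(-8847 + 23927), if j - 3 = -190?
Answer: -24830927/259647440 ≈ -0.095633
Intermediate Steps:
j = -187 (j = 3 - 190 = -187)
P = -1/257 (P = 1/(-257) = -1/257 ≈ -0.0038911)
d(n, t) = (-187 + n)/(67 + t) (d(n, t) = (n - 187)/(t + 67) = (-187 + n)/(67 + t))
(-1441 + d(110, P))/(-8847 + 23927) = (-1441 + (-187 + 110)/(67 - 1/257))/(-8847 + 23927) = (-1441 - 77/(17218/257))/15080 = (-1441 + (257/17218)*(-77))*(1/15080) = (-1441 - 19789/17218)*(1/15080) = -24830927/17218*1/15080 = -24830927/259647440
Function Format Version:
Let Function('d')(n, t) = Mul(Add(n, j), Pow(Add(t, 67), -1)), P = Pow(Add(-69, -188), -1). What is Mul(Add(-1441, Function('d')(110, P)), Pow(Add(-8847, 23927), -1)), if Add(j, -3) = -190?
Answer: Rational(-24830927, 259647440) ≈ -0.095633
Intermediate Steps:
j = -187 (j = Add(3, -190) = -187)
P = Rational(-1, 257) (P = Pow(-257, -1) = Rational(-1, 257) ≈ -0.0038911)
Function('d')(n, t) = Mul(Pow(Add(67, t), -1), Add(-187, n)) (Function('d')(n, t) = Mul(Add(n, -187), Pow(Add(t, 67), -1)) = Mul(Add(-187, n), Pow(Add(67, t), -1)) = Mul(Pow(Add(67, t), -1), Add(-187, n)))
Mul(Add(-1441, Function('d')(110, P)), Pow(Add(-8847, 23927), -1)) = Mul(Add(-1441, Mul(Pow(Add(67, Rational(-1, 257)), -1), Add(-187, 110))), Pow(Add(-8847, 23927), -1)) = Mul(Add(-1441, Mul(Pow(Rational(17218, 257), -1), -77)), Pow(15080, -1)) = Mul(Add(-1441, Mul(Rational(257, 17218), -77)), Rational(1, 15080)) = Mul(Add(-1441, Rational(-19789, 17218)), Rational(1, 15080)) = Mul(Rational(-24830927, 17218), Rational(1, 15080)) = Rational(-24830927, 259647440)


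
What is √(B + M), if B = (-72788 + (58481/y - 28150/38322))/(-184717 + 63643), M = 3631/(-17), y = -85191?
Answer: 4*I*√1604773468216817970028217058/10979694910143 ≈ 14.594*I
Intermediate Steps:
M = -3631/17 (M = 3631*(-1/17) = -3631/17 ≈ -213.59)
B = 19802904892259/32939084730429 (B = (-72788 + (58481/(-85191) - 28150/38322))/(-184717 + 63643) = (-72788 + (58481*(-1/85191) - 28150*1/38322))/(-121074) = (-72788 + (-58481/85191 - 14075/19161))*(-1/121074) = (-72788 - 773205922/544114917)*(-1/121074) = -39605809784518/544114917*(-1/121074) = 19802904892259/32939084730429 ≈ 0.60120)
√(B + M) = √(19802904892259/32939084730429 - 3631/17) = √(-7015598074883488/32939084730429) = 4*I*√1604773468216817970028217058/10979694910143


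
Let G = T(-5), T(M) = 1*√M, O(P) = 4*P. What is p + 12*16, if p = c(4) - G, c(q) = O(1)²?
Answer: 208 - I*√5 ≈ 208.0 - 2.2361*I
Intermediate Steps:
T(M) = √M
c(q) = 16 (c(q) = (4*1)² = 4² = 16)
G = I*√5 (G = √(-5) = I*√5 ≈ 2.2361*I)
p = 16 - I*√5 ≈ 16.0 - 2.2361*I
p + 12*16 = (16 - I*√5) + 12*16 = (16 - I*√5) + 192 = 208 - I*√5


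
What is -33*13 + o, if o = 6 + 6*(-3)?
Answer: -441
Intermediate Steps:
o = -12 (o = 6 - 18 = -12)
-33*13 + o = -33*13 - 12 = -429 - 12 = -441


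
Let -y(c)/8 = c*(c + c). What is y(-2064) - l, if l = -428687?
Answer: -67732849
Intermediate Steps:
y(c) = -16*c² (y(c) = -8*c*(c + c) = -8*c*2*c = -16*c²)
y(-2064) - l = -16*(-2064)² - 1*(-428687) = -16*4260096 + 428687 = -68161536 + 428687 = -67732849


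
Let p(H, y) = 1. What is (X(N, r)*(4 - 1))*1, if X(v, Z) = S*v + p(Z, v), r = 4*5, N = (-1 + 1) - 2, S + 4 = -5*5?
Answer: 177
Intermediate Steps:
S = -29 (S = -4 - 5*5 = -4 - 25 = -29)
N = -2 (N = 0 - 2 = -2)
r = 20
X(v, Z) = 1 - 29*v (X(v, Z) = -29*v + 1 = 1 - 29*v)
(X(N, r)*(4 - 1))*1 = ((1 - 29*(-2))*(4 - 1))*1 = ((1 + 58)*3)*1 = (59*3)*1 = 177*1 = 177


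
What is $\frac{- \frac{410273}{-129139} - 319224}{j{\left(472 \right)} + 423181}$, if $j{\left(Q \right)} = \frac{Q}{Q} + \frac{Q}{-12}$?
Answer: $- \frac{123671573589}{163932662492} \approx -0.75441$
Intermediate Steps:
$j{\left(Q \right)} = 1 - \frac{Q}{12}$ ($j{\left(Q \right)} = 1 + Q \left(- \frac{1}{12}\right) = 1 - \frac{Q}{12}$)
$\frac{- \frac{410273}{-129139} - 319224}{j{\left(472 \right)} + 423181} = \frac{- \frac{410273}{-129139} - 319224}{\left(1 - \frac{118}{3}\right) + 423181} = \frac{\left(-410273\right) \left(- \frac{1}{129139}\right) - 319224}{\left(1 - \frac{118}{3}\right) + 423181} = \frac{\frac{410273}{129139} - 319224}{- \frac{115}{3} + 423181} = - \frac{41223857863}{129139 \cdot \frac{1269428}{3}} = \left(- \frac{41223857863}{129139}\right) \frac{3}{1269428} = - \frac{123671573589}{163932662492}$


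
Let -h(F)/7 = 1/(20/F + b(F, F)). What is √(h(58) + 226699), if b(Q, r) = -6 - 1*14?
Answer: √73654620810/570 ≈ 476.13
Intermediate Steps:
b(Q, r) = -20 (b(Q, r) = -6 - 14 = -20)
h(F) = -7/(-20 + 20/F) (h(F) = -7/(20/F - 20) = -7/(-20 + 20/F))
√(h(58) + 226699) = √((7/20)*58/(-1 + 58) + 226699) = √((7/20)*58/57 + 226699) = √((7/20)*58*(1/57) + 226699) = √(203/570 + 226699) = √(129218633/570) = √73654620810/570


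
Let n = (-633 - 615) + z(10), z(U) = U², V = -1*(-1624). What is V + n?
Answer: 476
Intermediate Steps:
V = 1624
n = -1148 (n = (-633 - 615) + 10² = -1248 + 100 = -1148)
V + n = 1624 - 1148 = 476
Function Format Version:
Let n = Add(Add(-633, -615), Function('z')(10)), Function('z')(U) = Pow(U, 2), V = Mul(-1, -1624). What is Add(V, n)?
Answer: 476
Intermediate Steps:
V = 1624
n = -1148 (n = Add(Add(-633, -615), Pow(10, 2)) = Add(-1248, 100) = -1148)
Add(V, n) = Add(1624, -1148) = 476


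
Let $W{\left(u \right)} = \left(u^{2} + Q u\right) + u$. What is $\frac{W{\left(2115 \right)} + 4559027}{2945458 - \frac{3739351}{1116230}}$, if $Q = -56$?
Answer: $\frac{9952225195210}{3287804843989} \approx 3.027$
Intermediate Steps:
$W{\left(u \right)} = u^{2} - 55 u$ ($W{\left(u \right)} = \left(u^{2} - 56 u\right) + u = u^{2} - 55 u$)
$\frac{W{\left(2115 \right)} + 4559027}{2945458 - \frac{3739351}{1116230}} = \frac{2115 \left(-55 + 2115\right) + 4559027}{2945458 - \frac{3739351}{1116230}} = \frac{2115 \cdot 2060 + 4559027}{2945458 - \frac{3739351}{1116230}} = \frac{4356900 + 4559027}{2945458 - \frac{3739351}{1116230}} = \frac{8915927}{\frac{3287804843989}{1116230}} = 8915927 \cdot \frac{1116230}{3287804843989} = \frac{9952225195210}{3287804843989}$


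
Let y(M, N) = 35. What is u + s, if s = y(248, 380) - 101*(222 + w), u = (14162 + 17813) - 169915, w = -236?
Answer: -136491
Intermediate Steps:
u = -137940 (u = 31975 - 169915 = -137940)
s = 1449 (s = 35 - 101*(222 - 236) = 35 - 101*(-14) = 35 - 1*(-1414) = 35 + 1414 = 1449)
u + s = -137940 + 1449 = -136491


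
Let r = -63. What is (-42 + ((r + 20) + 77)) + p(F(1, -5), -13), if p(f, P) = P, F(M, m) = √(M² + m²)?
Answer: -21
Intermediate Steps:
(-42 + ((r + 20) + 77)) + p(F(1, -5), -13) = (-42 + ((-63 + 20) + 77)) - 13 = (-42 + (-43 + 77)) - 13 = (-42 + 34) - 13 = -8 - 13 = -21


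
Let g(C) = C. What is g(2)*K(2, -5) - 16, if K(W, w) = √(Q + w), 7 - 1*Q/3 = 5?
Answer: -14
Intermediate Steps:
Q = 6 (Q = 21 - 3*5 = 21 - 15 = 6)
K(W, w) = √(6 + w)
g(2)*K(2, -5) - 16 = 2*√(6 - 5) - 16 = 2*√1 - 16 = 2*1 - 16 = 2 - 16 = -14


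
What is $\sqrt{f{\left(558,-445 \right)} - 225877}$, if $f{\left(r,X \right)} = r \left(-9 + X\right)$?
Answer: $i \sqrt{479209} \approx 692.25 i$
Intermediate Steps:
$\sqrt{f{\left(558,-445 \right)} - 225877} = \sqrt{558 \left(-9 - 445\right) - 225877} = \sqrt{558 \left(-454\right) - 225877} = \sqrt{-253332 - 225877} = \sqrt{-479209} = i \sqrt{479209}$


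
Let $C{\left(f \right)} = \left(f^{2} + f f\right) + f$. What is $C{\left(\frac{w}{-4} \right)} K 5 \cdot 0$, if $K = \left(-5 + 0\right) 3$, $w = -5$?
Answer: $0$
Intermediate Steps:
$K = -15$ ($K = \left(-5\right) 3 = -15$)
$C{\left(f \right)} = f + 2 f^{2}$ ($C{\left(f \right)} = \left(f^{2} + f^{2}\right) + f = 2 f^{2} + f = f + 2 f^{2}$)
$C{\left(\frac{w}{-4} \right)} K 5 \cdot 0 = - \frac{5}{-4} \left(1 + 2 \left(- \frac{5}{-4}\right)\right) \left(-15\right) 5 \cdot 0 = \left(-5\right) \left(- \frac{1}{4}\right) \left(1 + 2 \left(\left(-5\right) \left(- \frac{1}{4}\right)\right)\right) \left(-15\right) 0 = \frac{5 \left(1 + 2 \cdot \frac{5}{4}\right)}{4} \left(-15\right) 0 = \frac{5 \left(1 + \frac{5}{2}\right)}{4} \left(-15\right) 0 = \frac{5}{4} \cdot \frac{7}{2} \left(-15\right) 0 = \frac{35}{8} \left(-15\right) 0 = \left(- \frac{525}{8}\right) 0 = 0$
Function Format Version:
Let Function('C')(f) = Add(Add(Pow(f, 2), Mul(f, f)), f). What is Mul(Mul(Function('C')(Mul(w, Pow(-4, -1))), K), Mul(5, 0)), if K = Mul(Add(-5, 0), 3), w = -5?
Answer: 0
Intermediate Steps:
K = -15 (K = Mul(-5, 3) = -15)
Function('C')(f) = Add(f, Mul(2, Pow(f, 2))) (Function('C')(f) = Add(Add(Pow(f, 2), Pow(f, 2)), f) = Add(Mul(2, Pow(f, 2)), f) = Add(f, Mul(2, Pow(f, 2))))
Mul(Mul(Function('C')(Mul(w, Pow(-4, -1))), K), Mul(5, 0)) = Mul(Mul(Mul(Mul(-5, Pow(-4, -1)), Add(1, Mul(2, Mul(-5, Pow(-4, -1))))), -15), Mul(5, 0)) = Mul(Mul(Mul(Mul(-5, Rational(-1, 4)), Add(1, Mul(2, Mul(-5, Rational(-1, 4))))), -15), 0) = Mul(Mul(Mul(Rational(5, 4), Add(1, Mul(2, Rational(5, 4)))), -15), 0) = Mul(Mul(Mul(Rational(5, 4), Add(1, Rational(5, 2))), -15), 0) = Mul(Mul(Mul(Rational(5, 4), Rational(7, 2)), -15), 0) = Mul(Mul(Rational(35, 8), -15), 0) = Mul(Rational(-525, 8), 0) = 0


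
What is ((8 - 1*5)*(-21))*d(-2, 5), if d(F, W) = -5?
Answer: 315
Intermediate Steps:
((8 - 1*5)*(-21))*d(-2, 5) = ((8 - 1*5)*(-21))*(-5) = ((8 - 5)*(-21))*(-5) = (3*(-21))*(-5) = -63*(-5) = 315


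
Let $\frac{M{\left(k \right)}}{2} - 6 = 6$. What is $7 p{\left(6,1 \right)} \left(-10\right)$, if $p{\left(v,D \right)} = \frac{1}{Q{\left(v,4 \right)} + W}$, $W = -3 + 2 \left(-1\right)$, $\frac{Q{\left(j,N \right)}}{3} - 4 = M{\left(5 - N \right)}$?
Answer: $- \frac{70}{79} \approx -0.88608$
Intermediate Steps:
$M{\left(k \right)} = 24$ ($M{\left(k \right)} = 12 + 2 \cdot 6 = 12 + 12 = 24$)
$Q{\left(j,N \right)} = 84$ ($Q{\left(j,N \right)} = 12 + 3 \cdot 24 = 12 + 72 = 84$)
$W = -5$ ($W = -3 - 2 = -5$)
$p{\left(v,D \right)} = \frac{1}{79}$ ($p{\left(v,D \right)} = \frac{1}{84 - 5} = \frac{1}{79}$)
$7 p{\left(6,1 \right)} \left(-10\right) = 7 \cdot \frac{1}{79} \left(-10\right) = \frac{7}{79} \left(-10\right) = - \frac{70}{79}$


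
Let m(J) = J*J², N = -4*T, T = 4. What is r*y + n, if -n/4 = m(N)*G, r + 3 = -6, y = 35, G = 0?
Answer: -315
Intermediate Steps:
r = -9 (r = -3 - 6 = -9)
N = -16 (N = -4*4 = -16)
m(J) = J³
n = 0 (n = -4*(-16)³*0 = -(-16384)*0 = -4*0 = 0)
r*y + n = -9*35 + 0 = -315 + 0 = -315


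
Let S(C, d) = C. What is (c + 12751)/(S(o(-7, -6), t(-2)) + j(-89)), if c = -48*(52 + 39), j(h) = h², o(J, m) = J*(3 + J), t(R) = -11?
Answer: 8383/7949 ≈ 1.0546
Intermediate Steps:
c = -4368 (c = -48*91 = -4368)
(c + 12751)/(S(o(-7, -6), t(-2)) + j(-89)) = (-4368 + 12751)/(-7*(3 - 7) + (-89)²) = 8383/(-7*(-4) + 7921) = 8383/(28 + 7921) = 8383/7949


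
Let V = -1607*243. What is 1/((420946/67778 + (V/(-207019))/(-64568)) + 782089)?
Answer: 452987579818088/354279416650198978059 ≈ 1.2786e-6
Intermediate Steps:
V = -390501
1/((420946/67778 + (V/(-207019))/(-64568)) + 782089) = 1/((420946/67778 - 390501/(-207019)/(-64568)) + 782089) = 1/((420946*(1/67778) - 390501*(-1/207019)*(-1/64568)) + 782089) = 1/((210473/33889 + (390501/207019)*(-1/64568)) + 782089) = 1/((210473/33889 - 390501/13366802792) + 782089) = 1/(2813337850352227/452987579818088 + 782089) = 1/(354279416650198978059/452987579818088) = 452987579818088/354279416650198978059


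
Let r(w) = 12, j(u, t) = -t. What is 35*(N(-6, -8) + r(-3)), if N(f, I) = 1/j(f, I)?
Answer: 3395/8 ≈ 424.38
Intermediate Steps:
N(f, I) = -1/I (N(f, I) = 1/(-I) = -1/I)
35*(N(-6, -8) + r(-3)) = 35*(-1/(-8) + 12) = 35*(-1*(-1/8) + 12) = 35*(1/8 + 12) = 35*(97/8) = 3395/8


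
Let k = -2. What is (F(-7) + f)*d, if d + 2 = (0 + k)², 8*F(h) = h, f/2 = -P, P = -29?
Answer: 457/4 ≈ 114.25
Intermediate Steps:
f = 58 (f = 2*(-1*(-29)) = 2*29 = 58)
F(h) = h/8
d = 2 (d = -2 + (0 - 2)² = -2 + (-2)² = -2 + 4 = 2)
(F(-7) + f)*d = ((⅛)*(-7) + 58)*2 = (-7/8 + 58)*2 = (457/8)*2 = 457/4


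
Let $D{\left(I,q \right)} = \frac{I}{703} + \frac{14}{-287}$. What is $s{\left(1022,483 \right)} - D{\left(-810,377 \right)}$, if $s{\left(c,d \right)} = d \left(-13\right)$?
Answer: $- \frac{180945001}{28823} \approx -6277.8$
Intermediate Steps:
$s{\left(c,d \right)} = - 13 d$
$D{\left(I,q \right)} = - \frac{2}{41} + \frac{I}{703}$ ($D{\left(I,q \right)} = I \frac{1}{703} + 14 \left(- \frac{1}{287}\right) = \frac{I}{703} - \frac{2}{41} = - \frac{2}{41} + \frac{I}{703}$)
$s{\left(1022,483 \right)} - D{\left(-810,377 \right)} = \left(-13\right) 483 - \left(- \frac{2}{41} + \frac{1}{703} \left(-810\right)\right) = -6279 - \left(- \frac{2}{41} - \frac{810}{703}\right) = -6279 - - \frac{34616}{28823} = -6279 + \frac{34616}{28823} = - \frac{180945001}{28823}$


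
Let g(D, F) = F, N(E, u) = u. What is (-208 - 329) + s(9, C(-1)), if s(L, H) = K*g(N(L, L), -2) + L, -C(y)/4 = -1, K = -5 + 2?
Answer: -522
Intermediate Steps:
K = -3
C(y) = 4 (C(y) = -4*(-1) = 4)
s(L, H) = 6 + L (s(L, H) = -3*(-2) + L = 6 + L)
(-208 - 329) + s(9, C(-1)) = (-208 - 329) + (6 + 9) = -537 + 15 = -522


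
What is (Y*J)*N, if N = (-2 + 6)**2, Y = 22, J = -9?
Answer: -3168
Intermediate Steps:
N = 16 (N = 4**2 = 16)
(Y*J)*N = (22*(-9))*16 = -198*16 = -3168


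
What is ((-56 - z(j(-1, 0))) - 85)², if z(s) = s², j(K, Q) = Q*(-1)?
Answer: 19881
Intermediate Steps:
j(K, Q) = -Q
((-56 - z(j(-1, 0))) - 85)² = ((-56 - (-1*0)²) - 85)² = ((-56 - 1*0²) - 85)² = ((-56 - 1*0) - 85)² = ((-56 + 0) - 85)² = (-56 - 85)² = (-141)² = 19881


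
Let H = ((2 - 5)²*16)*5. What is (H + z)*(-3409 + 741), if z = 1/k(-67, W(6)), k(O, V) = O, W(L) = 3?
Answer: -128701652/67 ≈ -1.9209e+6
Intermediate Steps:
z = -1/67 (z = 1/(-67) = -1/67 ≈ -0.014925)
H = 720 (H = ((-3)²*16)*5 = (9*16)*5 = 144*5 = 720)
(H + z)*(-3409 + 741) = (720 - 1/67)*(-3409 + 741) = (48239/67)*(-2668) = -128701652/67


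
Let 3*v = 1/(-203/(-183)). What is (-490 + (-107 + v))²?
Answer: 14672476900/41209 ≈ 3.5605e+5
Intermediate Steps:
v = 61/203 (v = 1/(3*((-203/(-183)))) = 1/(3*((-203*(-1/183)))) = 1/(3*(203/183)) = (⅓)*(183/203) = 61/203 ≈ 0.30049)
(-490 + (-107 + v))² = (-490 + (-107 + 61/203))² = (-490 - 21660/203)² = (-121130/203)² = 14672476900/41209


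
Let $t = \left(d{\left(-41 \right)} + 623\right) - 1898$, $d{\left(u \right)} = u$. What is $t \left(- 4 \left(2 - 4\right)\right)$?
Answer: $-10528$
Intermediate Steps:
$t = -1316$ ($t = \left(-41 + 623\right) - 1898 = 582 - 1898 = -1316$)
$t \left(- 4 \left(2 - 4\right)\right) = - 1316 \left(- 4 \left(2 - 4\right)\right) = - 1316 \left(\left(-4\right) \left(-2\right)\right) = \left(-1316\right) 8 = -10528$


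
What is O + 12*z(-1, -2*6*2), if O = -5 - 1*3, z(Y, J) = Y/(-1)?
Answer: 4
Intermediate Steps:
z(Y, J) = -Y (z(Y, J) = Y*(-1) = -Y)
O = -8 (O = -5 - 3 = -8)
O + 12*z(-1, -2*6*2) = -8 + 12*(-1*(-1)) = -8 + 12*1 = -8 + 12 = 4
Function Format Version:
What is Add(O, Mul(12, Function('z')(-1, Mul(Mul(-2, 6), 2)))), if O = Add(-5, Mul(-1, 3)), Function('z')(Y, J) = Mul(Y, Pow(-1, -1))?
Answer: 4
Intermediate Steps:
Function('z')(Y, J) = Mul(-1, Y) (Function('z')(Y, J) = Mul(Y, -1) = Mul(-1, Y))
O = -8 (O = Add(-5, -3) = -8)
Add(O, Mul(12, Function('z')(-1, Mul(Mul(-2, 6), 2)))) = Add(-8, Mul(12, Mul(-1, -1))) = Add(-8, Mul(12, 1)) = Add(-8, 12) = 4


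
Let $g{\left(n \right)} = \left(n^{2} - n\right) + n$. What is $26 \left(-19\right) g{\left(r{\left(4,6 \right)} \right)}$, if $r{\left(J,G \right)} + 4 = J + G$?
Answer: $-17784$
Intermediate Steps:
$r{\left(J,G \right)} = -4 + G + J$ ($r{\left(J,G \right)} = -4 + \left(J + G\right) = -4 + \left(G + J\right) = -4 + G + J$)
$g{\left(n \right)} = n^{2}$
$26 \left(-19\right) g{\left(r{\left(4,6 \right)} \right)} = 26 \left(-19\right) \left(-4 + 6 + 4\right)^{2} = - 494 \cdot 6^{2} = \left(-494\right) 36 = -17784$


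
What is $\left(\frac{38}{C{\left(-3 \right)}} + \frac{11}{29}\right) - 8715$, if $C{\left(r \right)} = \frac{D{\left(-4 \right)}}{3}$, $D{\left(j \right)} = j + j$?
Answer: $- \frac{1012549}{116} \approx -8728.9$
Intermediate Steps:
$D{\left(j \right)} = 2 j$
$C{\left(r \right)} = - \frac{8}{3}$ ($C{\left(r \right)} = \frac{2 \left(-4\right)}{3} = \left(-8\right) \frac{1}{3} = - \frac{8}{3}$)
$\left(\frac{38}{C{\left(-3 \right)}} + \frac{11}{29}\right) - 8715 = \left(\frac{38}{- \frac{8}{3}} + \frac{11}{29}\right) - 8715 = \left(38 \left(- \frac{3}{8}\right) + 11 \cdot \frac{1}{29}\right) - 8715 = \left(- \frac{57}{4} + \frac{11}{29}\right) - 8715 = - \frac{1609}{116} - 8715 = - \frac{1012549}{116}$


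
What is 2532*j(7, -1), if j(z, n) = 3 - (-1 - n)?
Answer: 7596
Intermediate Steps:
j(z, n) = 4 + n (j(z, n) = 3 + (1 + n) = 4 + n)
2532*j(7, -1) = 2532*(4 - 1) = 2532*3 = 7596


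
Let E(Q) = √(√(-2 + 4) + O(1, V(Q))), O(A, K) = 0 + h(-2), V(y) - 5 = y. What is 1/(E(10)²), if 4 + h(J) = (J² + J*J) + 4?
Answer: 4/31 - √2/62 ≈ 0.10622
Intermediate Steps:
V(y) = 5 + y
h(J) = 2*J² (h(J) = -4 + ((J² + J*J) + 4) = -4 + ((J² + J²) + 4) = -4 + (2*J² + 4) = -4 + (4 + 2*J²) = 2*J²)
O(A, K) = 8 (O(A, K) = 0 + 2*(-2)² = 0 + 2*4 = 0 + 8 = 8)
E(Q) = √(8 + √2) (E(Q) = √(√(-2 + 4) + 8) = √(√2 + 8) = √(8 + √2))
1/(E(10)²) = 1/((√(8 + √2))²) = 1/(8 + √2)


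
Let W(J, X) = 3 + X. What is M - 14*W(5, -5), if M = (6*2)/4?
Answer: 31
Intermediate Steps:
M = 3 (M = 12*(¼) = 3)
M - 14*W(5, -5) = 3 - 14*(3 - 5) = 3 - 14*(-2) = 3 + 28 = 31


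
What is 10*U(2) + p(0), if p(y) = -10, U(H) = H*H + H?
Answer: 50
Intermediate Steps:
U(H) = H + H² (U(H) = H² + H = H + H²)
10*U(2) + p(0) = 10*(2*(1 + 2)) - 10 = 10*(2*3) - 10 = 10*6 - 10 = 60 - 10 = 50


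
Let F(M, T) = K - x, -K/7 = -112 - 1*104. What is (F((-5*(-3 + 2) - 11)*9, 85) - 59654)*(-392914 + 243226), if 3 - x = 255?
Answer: 8665438320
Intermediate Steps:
K = 1512 (K = -7*(-112 - 1*104) = -7*(-112 - 104) = -7*(-216) = 1512)
x = -252 (x = 3 - 1*255 = 3 - 255 = -252)
F(M, T) = 1764 (F(M, T) = 1512 - 1*(-252) = 1512 + 252 = 1764)
(F((-5*(-3 + 2) - 11)*9, 85) - 59654)*(-392914 + 243226) = (1764 - 59654)*(-392914 + 243226) = -57890*(-149688) = 8665438320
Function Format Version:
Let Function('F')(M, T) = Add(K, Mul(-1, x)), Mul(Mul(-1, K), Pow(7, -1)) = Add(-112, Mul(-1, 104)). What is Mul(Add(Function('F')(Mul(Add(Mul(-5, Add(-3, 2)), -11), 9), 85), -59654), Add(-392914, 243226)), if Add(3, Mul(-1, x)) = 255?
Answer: 8665438320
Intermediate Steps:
K = 1512 (K = Mul(-7, Add(-112, Mul(-1, 104))) = Mul(-7, Add(-112, -104)) = Mul(-7, -216) = 1512)
x = -252 (x = Add(3, Mul(-1, 255)) = Add(3, -255) = -252)
Function('F')(M, T) = 1764 (Function('F')(M, T) = Add(1512, Mul(-1, -252)) = Add(1512, 252) = 1764)
Mul(Add(Function('F')(Mul(Add(Mul(-5, Add(-3, 2)), -11), 9), 85), -59654), Add(-392914, 243226)) = Mul(Add(1764, -59654), Add(-392914, 243226)) = Mul(-57890, -149688) = 8665438320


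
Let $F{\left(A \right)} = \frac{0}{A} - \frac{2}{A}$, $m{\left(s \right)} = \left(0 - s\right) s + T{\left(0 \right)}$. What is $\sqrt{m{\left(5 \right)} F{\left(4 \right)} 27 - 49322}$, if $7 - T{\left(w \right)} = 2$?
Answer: $2 i \sqrt{12263} \approx 221.48 i$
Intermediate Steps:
$T{\left(w \right)} = 5$ ($T{\left(w \right)} = 7 - 2 = 5$)
$m{\left(s \right)} = 5 - s^{2}$ ($m{\left(s \right)} = \left(0 - s\right) s + 5 = - s s + 5 = - s^{2} + 5 = 5 - s^{2}$)
$F{\left(A \right)} = - \frac{2}{A}$ ($F{\left(A \right)} = 0 - \frac{2}{A} = - \frac{2}{A}$)
$\sqrt{m{\left(5 \right)} F{\left(4 \right)} 27 - 49322} = \sqrt{\left(5 - 5^{2}\right) \left(- \frac{2}{4}\right) 27 - 49322} = \sqrt{\left(5 - 25\right) \left(\left(-2\right) \frac{1}{4}\right) 27 - 49322} = \sqrt{\left(5 - 25\right) \left(- \frac{1}{2}\right) 27 - 49322} = \sqrt{\left(-20\right) \left(- \frac{1}{2}\right) 27 - 49322} = \sqrt{10 \cdot 27 - 49322} = \sqrt{270 - 49322} = \sqrt{-49052} = 2 i \sqrt{12263}$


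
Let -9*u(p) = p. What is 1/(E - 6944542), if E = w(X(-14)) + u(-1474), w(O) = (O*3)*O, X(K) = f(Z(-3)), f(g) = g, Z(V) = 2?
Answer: -9/62499296 ≈ -1.4400e-7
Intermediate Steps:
u(p) = -p/9
X(K) = 2
w(O) = 3*O**2 (w(O) = (3*O)*O = 3*O**2)
E = 1582/9 (E = 3*2**2 - 1/9*(-1474) = 3*4 + 1474/9 = 12 + 1474/9 = 1582/9 ≈ 175.78)
1/(E - 6944542) = 1/(1582/9 - 6944542) = 1/(-62499296/9) = -9/62499296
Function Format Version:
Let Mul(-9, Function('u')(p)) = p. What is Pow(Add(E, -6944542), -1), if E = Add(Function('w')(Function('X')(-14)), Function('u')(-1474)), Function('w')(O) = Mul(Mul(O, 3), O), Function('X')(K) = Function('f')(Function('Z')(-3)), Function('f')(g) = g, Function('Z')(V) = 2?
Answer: Rational(-9, 62499296) ≈ -1.4400e-7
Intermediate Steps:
Function('u')(p) = Mul(Rational(-1, 9), p)
Function('X')(K) = 2
Function('w')(O) = Mul(3, Pow(O, 2)) (Function('w')(O) = Mul(Mul(3, O), O) = Mul(3, Pow(O, 2)))
E = Rational(1582, 9) (E = Add(Mul(3, Pow(2, 2)), Mul(Rational(-1, 9), -1474)) = Add(Mul(3, 4), Rational(1474, 9)) = Add(12, Rational(1474, 9)) = Rational(1582, 9) ≈ 175.78)
Pow(Add(E, -6944542), -1) = Pow(Add(Rational(1582, 9), -6944542), -1) = Pow(Rational(-62499296, 9), -1) = Rational(-9, 62499296)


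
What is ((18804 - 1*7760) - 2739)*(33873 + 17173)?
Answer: 423937030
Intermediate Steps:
((18804 - 1*7760) - 2739)*(33873 + 17173) = ((18804 - 7760) - 2739)*51046 = (11044 - 2739)*51046 = 8305*51046 = 423937030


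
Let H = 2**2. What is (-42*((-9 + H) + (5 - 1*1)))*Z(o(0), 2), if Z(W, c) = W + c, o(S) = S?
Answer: 84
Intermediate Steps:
H = 4
(-42*((-9 + H) + (5 - 1*1)))*Z(o(0), 2) = (-42*((-9 + 4) + (5 - 1*1)))*(0 + 2) = -42*(-5 + (5 - 1))*2 = -42*(-5 + 4)*2 = -42*(-1)*2 = 42*2 = 84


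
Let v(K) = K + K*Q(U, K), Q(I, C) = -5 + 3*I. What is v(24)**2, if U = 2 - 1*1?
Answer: 576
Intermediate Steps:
U = 1 (U = 2 - 1 = 1)
v(K) = -K (v(K) = K + K*(-5 + 3*1) = K + K*(-5 + 3) = K + K*(-2) = K - 2*K = -K)
v(24)**2 = (-1*24)**2 = (-24)**2 = 576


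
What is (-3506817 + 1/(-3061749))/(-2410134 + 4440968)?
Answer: -5368496721467/3108951984333 ≈ -1.7268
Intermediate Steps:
(-3506817 + 1/(-3061749))/(-2410134 + 4440968) = (-3506817 - 1/3061749)/2030834 = -10736993442934/3061749*1/2030834 = -5368496721467/3108951984333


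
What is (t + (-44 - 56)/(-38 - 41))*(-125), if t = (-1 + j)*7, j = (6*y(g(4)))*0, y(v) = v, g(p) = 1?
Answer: 56625/79 ≈ 716.77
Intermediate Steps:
j = 0 (j = (6*1)*0 = 6*0 = 0)
t = -7 (t = (-1 + 0)*7 = -1*7 = -7)
(t + (-44 - 56)/(-38 - 41))*(-125) = (-7 + (-44 - 56)/(-38 - 41))*(-125) = (-7 - 100/(-79))*(-125) = (-7 - 100*(-1/79))*(-125) = (-7 + 100/79)*(-125) = -453/79*(-125) = 56625/79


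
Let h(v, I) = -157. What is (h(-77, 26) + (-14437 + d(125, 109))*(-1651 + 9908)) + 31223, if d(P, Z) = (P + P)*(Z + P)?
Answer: 363859257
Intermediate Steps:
d(P, Z) = 2*P*(P + Z) (d(P, Z) = (2*P)*(P + Z) = 2*P*(P + Z))
(h(-77, 26) + (-14437 + d(125, 109))*(-1651 + 9908)) + 31223 = (-157 + (-14437 + 2*125*(125 + 109))*(-1651 + 9908)) + 31223 = (-157 + (-14437 + 2*125*234)*8257) + 31223 = (-157 + (-14437 + 58500)*8257) + 31223 = (-157 + 44063*8257) + 31223 = (-157 + 363828191) + 31223 = 363828034 + 31223 = 363859257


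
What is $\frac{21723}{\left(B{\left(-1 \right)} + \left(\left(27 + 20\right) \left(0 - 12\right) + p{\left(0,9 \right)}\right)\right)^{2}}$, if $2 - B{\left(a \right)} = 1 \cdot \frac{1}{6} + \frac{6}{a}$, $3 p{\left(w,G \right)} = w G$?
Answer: $\frac{782028}{11135569} \approx 0.070228$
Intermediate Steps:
$p{\left(w,G \right)} = \frac{G w}{3}$ ($p{\left(w,G \right)} = \frac{w G}{3} = \frac{G w}{3}$)
$B{\left(a \right)} = \frac{11}{6} - \frac{6}{a}$ ($B{\left(a \right)} = 2 - \left(1 \cdot \frac{1}{6} + \frac{6}{a}\right) = 2 - \left(\frac{1}{6} + \frac{6}{a}\right) = \frac{11}{6} - \frac{6}{a}$)
$\frac{21723}{\left(B{\left(-1 \right)} + \left(\left(27 + 20\right) \left(0 - 12\right) + p{\left(0,9 \right)}\right)\right)^{2}} = \frac{21723}{\left(\left(\frac{11}{6} - \frac{6}{-1}\right) + \left(\left(27 + 20\right) \left(0 - 12\right) + \frac{1}{3} \cdot 9 \cdot 0\right)\right)^{2}} = \frac{21723}{\left(\left(\frac{11}{6} - -6\right) + \left(47 \left(-12\right) + 0\right)\right)^{2}} = \frac{21723}{\left(\left(\frac{11}{6} + 6\right) + \left(-564 + 0\right)\right)^{2}} = \frac{21723}{\left(\frac{47}{6} - 564\right)^{2}} = \frac{21723}{\left(- \frac{3337}{6}\right)^{2}} = \frac{21723}{\frac{11135569}{36}} = 21723 \cdot \frac{36}{11135569} = \frac{782028}{11135569}$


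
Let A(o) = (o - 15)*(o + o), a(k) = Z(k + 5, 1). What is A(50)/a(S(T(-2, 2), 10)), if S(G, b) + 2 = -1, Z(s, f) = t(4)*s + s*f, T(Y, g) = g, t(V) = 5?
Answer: 875/3 ≈ 291.67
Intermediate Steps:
Z(s, f) = 5*s + f*s (Z(s, f) = 5*s + s*f = 5*s + f*s)
S(G, b) = -3 (S(G, b) = -2 - 1 = -3)
a(k) = 30 + 6*k (a(k) = (k + 5)*(5 + 1) = (5 + k)*6 = 30 + 6*k)
A(o) = 2*o*(-15 + o) (A(o) = (-15 + o)*(2*o) = 2*o*(-15 + o))
A(50)/a(S(T(-2, 2), 10)) = (2*50*(-15 + 50))/(30 + 6*(-3)) = (2*50*35)/(30 - 18) = 3500/12 = 3500*(1/12) = 875/3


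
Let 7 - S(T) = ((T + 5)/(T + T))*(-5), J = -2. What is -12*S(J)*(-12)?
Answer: 468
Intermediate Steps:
S(T) = 7 + 5*(5 + T)/(2*T) (S(T) = 7 - (T + 5)/(T + T)*(-5) = 7 - (5 + T)/((2*T))*(-5) = 7 - (5 + T)*(1/(2*T))*(-5) = 7 - (5 + T)/(2*T)*(-5) = 7 - (-5)*(5 + T)/(2*T) = 7 + 5*(5 + T)/(2*T))
-12*S(J)*(-12) = -6*(25 + 19*(-2))/(-2)*(-12) = -6*(-1)*(25 - 38)/2*(-12) = -6*(-1)*(-13)/2*(-12) = -12*13/4*(-12) = -39*(-12) = 468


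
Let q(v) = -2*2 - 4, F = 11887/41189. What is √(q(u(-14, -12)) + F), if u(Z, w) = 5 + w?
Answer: 55*I*√4324845/41189 ≈ 2.7769*I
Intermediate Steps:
F = 11887/41189 (F = 11887*(1/41189) = 11887/41189 ≈ 0.28860)
q(v) = -8 (q(v) = -4 - 4 = -8)
√(q(u(-14, -12)) + F) = √(-8 + 11887/41189) = √(-317625/41189) = 55*I*√4324845/41189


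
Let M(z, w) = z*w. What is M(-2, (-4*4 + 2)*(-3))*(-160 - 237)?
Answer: 33348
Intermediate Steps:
M(z, w) = w*z
M(-2, (-4*4 + 2)*(-3))*(-160 - 237) = (((-4*4 + 2)*(-3))*(-2))*(-160 - 237) = (((-16 + 2)*(-3))*(-2))*(-397) = (-14*(-3)*(-2))*(-397) = (42*(-2))*(-397) = -84*(-397) = 33348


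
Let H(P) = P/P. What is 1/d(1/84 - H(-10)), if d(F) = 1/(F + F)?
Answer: -83/42 ≈ -1.9762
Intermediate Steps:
H(P) = 1
d(F) = 1/(2*F)
1/d(1/84 - H(-10)) = 1/(1/(2*(1/84 - 1*1))) = 1/(1/(2*(1/84 - 1))) = 1/(1/(2*(-83/84))) = 1/((½)*(-84/83)) = 1/(-42/83) = -83/42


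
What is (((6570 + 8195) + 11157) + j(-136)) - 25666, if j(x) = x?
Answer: 120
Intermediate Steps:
(((6570 + 8195) + 11157) + j(-136)) - 25666 = (((6570 + 8195) + 11157) - 136) - 25666 = ((14765 + 11157) - 136) - 25666 = (25922 - 136) - 25666 = 25786 - 25666 = 120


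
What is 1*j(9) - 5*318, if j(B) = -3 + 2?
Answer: -1591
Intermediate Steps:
j(B) = -1
1*j(9) - 5*318 = 1*(-1) - 5*318 = -1 - 1590 = -1591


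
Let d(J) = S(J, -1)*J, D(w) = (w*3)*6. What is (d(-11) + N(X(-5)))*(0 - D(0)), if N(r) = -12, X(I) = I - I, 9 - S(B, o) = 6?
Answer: 0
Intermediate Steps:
S(B, o) = 3 (S(B, o) = 9 - 1*6 = 9 - 6 = 3)
X(I) = 0
D(w) = 18*w (D(w) = (3*w)*6 = 18*w)
d(J) = 3*J
(d(-11) + N(X(-5)))*(0 - D(0)) = (3*(-11) - 12)*(0 - 18*0) = (-33 - 12)*(0 - 1*0) = -45*(0 + 0) = -45*0 = 0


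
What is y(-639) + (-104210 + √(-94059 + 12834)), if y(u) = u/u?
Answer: -104209 + 285*I ≈ -1.0421e+5 + 285.0*I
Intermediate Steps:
y(u) = 1
y(-639) + (-104210 + √(-94059 + 12834)) = 1 + (-104210 + √(-94059 + 12834)) = 1 + (-104210 + √(-81225)) = 1 + (-104210 + 285*I) = -104209 + 285*I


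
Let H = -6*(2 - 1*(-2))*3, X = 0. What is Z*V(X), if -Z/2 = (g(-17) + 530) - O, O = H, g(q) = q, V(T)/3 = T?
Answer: 0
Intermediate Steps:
V(T) = 3*T
H = -72 (H = -6*(2 + 2)*3 = -6*4*3 = -24*3 = -72)
O = -72
Z = -1170 (Z = -2*((-17 + 530) - 1*(-72)) = -2*(513 + 72) = -2*585 = -1170)
Z*V(X) = -3510*0 = -1170*0 = 0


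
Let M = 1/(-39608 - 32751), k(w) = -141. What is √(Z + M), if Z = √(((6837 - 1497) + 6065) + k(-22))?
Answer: √(-72359 + 167546396192*√11)/72359 ≈ 10.302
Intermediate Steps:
M = -1/72359 (M = 1/(-72359) = -1/72359 ≈ -1.3820e-5)
Z = 32*√11 (Z = √(((6837 - 1497) + 6065) - 141) = √((5340 + 6065) - 141) = √(11405 - 141) = √11264 = 32*√11 ≈ 106.13)
√(Z + M) = √(32*√11 - 1/72359) = √(-1/72359 + 32*√11)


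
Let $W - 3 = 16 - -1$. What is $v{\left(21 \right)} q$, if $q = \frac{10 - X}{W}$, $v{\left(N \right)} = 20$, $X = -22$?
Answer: $32$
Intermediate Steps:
$W = 20$ ($W = 3 + \left(16 - -1\right) = 3 + \left(16 + 1\right) = 3 + 17 = 20$)
$q = \frac{8}{5}$ ($q = \frac{10 - -22}{20} = \left(10 + 22\right) \frac{1}{20} = 32 \cdot \frac{1}{20} = \frac{8}{5} \approx 1.6$)
$v{\left(21 \right)} q = 20 \cdot \frac{8}{5} = 32$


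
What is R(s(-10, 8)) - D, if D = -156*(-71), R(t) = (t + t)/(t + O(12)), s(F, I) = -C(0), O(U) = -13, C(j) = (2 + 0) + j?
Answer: -166136/15 ≈ -11076.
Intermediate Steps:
C(j) = 2 + j
s(F, I) = -2 (s(F, I) = -(2 + 0) = -1*2 = -2)
R(t) = 2*t/(-13 + t) (R(t) = (t + t)/(t - 13) = (2*t)/(-13 + t) = 2*t/(-13 + t))
D = 11076
R(s(-10, 8)) - D = 2*(-2)/(-13 - 2) - 1*11076 = 2*(-2)/(-15) - 11076 = 2*(-2)*(-1/15) - 11076 = 4/15 - 11076 = -166136/15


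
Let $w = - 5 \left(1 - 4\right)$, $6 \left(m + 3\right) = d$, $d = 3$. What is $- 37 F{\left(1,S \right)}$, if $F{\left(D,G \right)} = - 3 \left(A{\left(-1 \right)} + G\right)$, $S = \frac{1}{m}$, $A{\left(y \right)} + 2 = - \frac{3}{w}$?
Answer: $- \frac{1443}{5} \approx -288.6$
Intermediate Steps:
$m = - \frac{5}{2}$ ($m = -3 + \frac{1}{6} \cdot 3 = -3 + \frac{1}{2} = - \frac{5}{2} \approx -2.5$)
$w = 15$ ($w = \left(-5\right) \left(-3\right) = 15$)
$A{\left(y \right)} = - \frac{11}{5}$ ($A{\left(y \right)} = -2 - \frac{3}{15} = -2 - \frac{1}{5} = - \frac{11}{5}$)
$S = - \frac{2}{5}$ ($S = \frac{1}{- \frac{5}{2}} = - \frac{2}{5} \approx -0.4$)
$F{\left(D,G \right)} = \frac{33}{5} - 3 G$ ($F{\left(D,G \right)} = - 3 \left(- \frac{11}{5} + G\right) = \frac{33}{5} - 3 G$)
$- 37 F{\left(1,S \right)} = - 37 \left(\frac{33}{5} - - \frac{6}{5}\right) = - 37 \left(\frac{33}{5} + \frac{6}{5}\right) = \left(-37\right) \frac{39}{5} = - \frac{1443}{5}$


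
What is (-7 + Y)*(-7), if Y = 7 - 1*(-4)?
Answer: -28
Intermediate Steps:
Y = 11 (Y = 7 + 4 = 11)
(-7 + Y)*(-7) = (-7 + 11)*(-7) = 4*(-7) = -28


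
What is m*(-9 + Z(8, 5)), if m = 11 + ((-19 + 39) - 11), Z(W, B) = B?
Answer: -80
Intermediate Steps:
m = 20 (m = 11 + (20 - 11) = 11 + 9 = 20)
m*(-9 + Z(8, 5)) = 20*(-9 + 5) = 20*(-4) = -80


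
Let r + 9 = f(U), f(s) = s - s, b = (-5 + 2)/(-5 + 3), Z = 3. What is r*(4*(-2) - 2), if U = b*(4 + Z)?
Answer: 90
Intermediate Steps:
b = 3/2 (b = -3/(-2) = -3*(-1/2) = 3/2 ≈ 1.5000)
U = 21/2 (U = 3*(4 + 3)/2 = (3/2)*7 = 21/2 ≈ 10.500)
f(s) = 0
r = -9 (r = -9 + 0 = -9)
r*(4*(-2) - 2) = -9*(4*(-2) - 2) = -9*(-8 - 2) = -9*(-10) = 90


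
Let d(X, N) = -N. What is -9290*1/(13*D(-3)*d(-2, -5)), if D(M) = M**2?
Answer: -1858/117 ≈ -15.880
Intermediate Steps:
-9290*1/(13*D(-3)*d(-2, -5)) = -9290/((13*(-1*(-5)))*(-3)**2) = -9290/((13*5)*9) = -9290/(65*9) = -9290/585 = -9290*1/585 = -1858/117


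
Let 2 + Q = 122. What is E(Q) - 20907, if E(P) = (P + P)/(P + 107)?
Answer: -4745649/227 ≈ -20906.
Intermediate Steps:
Q = 120 (Q = -2 + 122 = 120)
E(P) = 2*P/(107 + P) (E(P) = (2*P)/(107 + P) = 2*P/(107 + P))
E(Q) - 20907 = 2*120/(107 + 120) - 20907 = 2*120/227 - 20907 = 2*120*(1/227) - 20907 = 240/227 - 20907 = -4745649/227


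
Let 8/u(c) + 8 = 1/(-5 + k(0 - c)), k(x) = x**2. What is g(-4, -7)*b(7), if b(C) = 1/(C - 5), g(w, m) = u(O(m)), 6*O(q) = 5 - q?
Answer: -4/9 ≈ -0.44444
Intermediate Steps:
O(q) = 5/6 - q/6 (O(q) = (5 - q)/6 = 5/6 - q/6)
u(c) = 8/(-8 + 1/(-5 + c**2)) (u(c) = 8/(-8 + 1/(-5 + (0 - c)**2)) = 8/(-8 + 1/(-5 + (-c)**2)) = 8/(-8 + 1/(-5 + c**2)))
g(w, m) = 8*(5 - (5/6 - m/6)**2)/(-41 + 8*(5/6 - m/6)**2)
b(C) = 1/(-5 + C)
g(-4, -7)*b(7) = (2*(180 - (-5 - 7)**2)/(-369 + 2*(-5 - 7)**2))/(-5 + 7) = (2*(180 - 1*(-12)**2)/(-369 + 2*(-12)**2))/2 = (2*(180 - 1*144)/(-369 + 2*144))*(1/2) = (2*(180 - 144)/(-369 + 288))*(1/2) = (2*36/(-81))*(1/2) = (2*(-1/81)*36)*(1/2) = -8/9*1/2 = -4/9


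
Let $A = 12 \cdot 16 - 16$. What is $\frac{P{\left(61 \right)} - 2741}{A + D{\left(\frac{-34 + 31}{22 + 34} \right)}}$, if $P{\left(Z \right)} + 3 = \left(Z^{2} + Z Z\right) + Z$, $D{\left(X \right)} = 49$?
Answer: $\frac{4759}{225} \approx 21.151$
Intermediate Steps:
$A = 176$ ($A = 192 - 16 = 176$)
$P{\left(Z \right)} = -3 + Z + 2 Z^{2}$ ($P{\left(Z \right)} = -3 + \left(\left(Z^{2} + Z Z\right) + Z\right) = -3 + \left(\left(Z^{2} + Z^{2}\right) + Z\right) = -3 + \left(2 Z^{2} + Z\right) = -3 + \left(Z + 2 Z^{2}\right) = -3 + Z + 2 Z^{2}$)
$\frac{P{\left(61 \right)} - 2741}{A + D{\left(\frac{-34 + 31}{22 + 34} \right)}} = \frac{\left(-3 + 61 + 2 \cdot 61^{2}\right) - 2741}{176 + 49} = \frac{\left(-3 + 61 + 2 \cdot 3721\right) - 2741}{225} = \left(\left(-3 + 61 + 7442\right) - 2741\right) \frac{1}{225} = \left(7500 - 2741\right) \frac{1}{225} = 4759 \cdot \frac{1}{225} = \frac{4759}{225}$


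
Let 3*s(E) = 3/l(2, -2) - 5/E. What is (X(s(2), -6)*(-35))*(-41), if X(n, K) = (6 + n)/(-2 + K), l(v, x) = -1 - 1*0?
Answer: -35875/48 ≈ -747.40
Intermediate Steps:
l(v, x) = -1 (l(v, x) = -1 + 0 = -1)
s(E) = -1 - 5/(3*E) (s(E) = (3/(-1) - 5/E)/3 = (3*(-1) - 5/E)/3 = (-3 - 5/E)/3 = -1 - 5/(3*E))
X(n, K) = (6 + n)/(-2 + K)
(X(s(2), -6)*(-35))*(-41) = (((6 + (-5/3 - 1*2)/2)/(-2 - 6))*(-35))*(-41) = (((6 + (-5/3 - 2)/2)/(-8))*(-35))*(-41) = (-(6 + (½)*(-11/3))/8*(-35))*(-41) = (-(6 - 11/6)/8*(-35))*(-41) = (-⅛*25/6*(-35))*(-41) = -25/48*(-35)*(-41) = (875/48)*(-41) = -35875/48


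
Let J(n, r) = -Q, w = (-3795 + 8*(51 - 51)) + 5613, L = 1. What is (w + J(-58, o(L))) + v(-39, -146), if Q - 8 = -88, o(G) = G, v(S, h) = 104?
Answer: 2002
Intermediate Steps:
w = 1818 (w = (-3795 + 8*0) + 5613 = (-3795 + 0) + 5613 = -3795 + 5613 = 1818)
Q = -80 (Q = 8 - 88 = -80)
J(n, r) = 80 (J(n, r) = -1*(-80) = 80)
(w + J(-58, o(L))) + v(-39, -146) = (1818 + 80) + 104 = 1898 + 104 = 2002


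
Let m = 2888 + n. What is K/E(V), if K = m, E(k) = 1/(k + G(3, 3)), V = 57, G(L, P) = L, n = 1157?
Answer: 242700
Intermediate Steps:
m = 4045 (m = 2888 + 1157 = 4045)
E(k) = 1/(3 + k) (E(k) = 1/(k + 3) = 1/(3 + k))
K = 4045
K/E(V) = 4045/(1/(3 + 57)) = 4045/(1/60) = 4045*60 = 242700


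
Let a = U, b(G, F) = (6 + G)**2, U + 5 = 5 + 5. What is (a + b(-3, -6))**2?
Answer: 196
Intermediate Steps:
U = 5 (U = -5 + (5 + 5) = -5 + 10 = 5)
a = 5
(a + b(-3, -6))**2 = (5 + (6 - 3)**2)**2 = (5 + 3**2)**2 = (5 + 9)**2 = 14**2 = 196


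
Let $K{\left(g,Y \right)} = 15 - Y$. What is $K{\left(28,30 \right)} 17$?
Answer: $-255$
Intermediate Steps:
$K{\left(28,30 \right)} 17 = \left(15 - 30\right) 17 = \left(-15\right) 17 = -255$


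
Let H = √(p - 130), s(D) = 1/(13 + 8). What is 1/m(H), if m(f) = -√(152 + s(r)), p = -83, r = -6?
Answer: -√67053/3193 ≈ -0.081098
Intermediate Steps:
s(D) = 1/21
H = I*√213 (H = √(-83 - 130) = √(-213) = I*√213 ≈ 14.595*I)
m(f) = -√67053/21 (m(f) = -√(152 + 1/21) = -√(3193/21) = -√67053/21)
1/m(H) = 1/(-√67053/21) = -√67053/3193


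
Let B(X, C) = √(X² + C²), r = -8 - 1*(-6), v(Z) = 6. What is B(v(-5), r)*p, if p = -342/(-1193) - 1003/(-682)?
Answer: 1429823*√10/406813 ≈ 11.114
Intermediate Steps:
r = -2 (r = -8 + 6 = -2)
B(X, C) = √(C² + X²)
p = 1429823/813626 (p = -342*(-1/1193) - 1003*(-1/682) = 342/1193 + 1003/682 = 1429823/813626 ≈ 1.7573)
B(v(-5), r)*p = √((-2)² + 6²)*(1429823/813626) = √(4 + 36)*(1429823/813626) = √40*(1429823/813626) = (2*√10)*(1429823/813626) = 1429823*√10/406813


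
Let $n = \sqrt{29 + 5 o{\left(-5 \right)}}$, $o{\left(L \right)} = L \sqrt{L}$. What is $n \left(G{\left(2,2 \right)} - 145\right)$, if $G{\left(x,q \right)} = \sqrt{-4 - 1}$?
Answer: $\sqrt{29 - 25 i \sqrt{5}} \left(-145 + i \sqrt{5}\right) \approx -974.09 + 612.8 i$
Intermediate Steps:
$o{\left(L \right)} = L^{\frac{3}{2}}$
$G{\left(x,q \right)} = i \sqrt{5}$ ($G{\left(x,q \right)} = \sqrt{-5} = i \sqrt{5}$)
$n = \sqrt{29 - 25 i \sqrt{5}}$ ($n = \sqrt{29 + 5 \left(-5\right)^{\frac{3}{2}}} = \sqrt{29 + 5 \left(- 5 i \sqrt{5}\right)} = \sqrt{29 - 25 i \sqrt{5}} \approx 6.7814 - 4.1217 i$)
$n \left(G{\left(2,2 \right)} - 145\right) = \sqrt{29 - 25 i \sqrt{5}} \left(i \sqrt{5} - 145\right) = \sqrt{29 - 25 i \sqrt{5}} \left(-145 + i \sqrt{5}\right)$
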